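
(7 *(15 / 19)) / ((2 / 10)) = 525 / 19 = 27.63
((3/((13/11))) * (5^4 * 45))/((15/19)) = 1175625/13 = 90432.69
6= 6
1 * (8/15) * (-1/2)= -4/15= -0.27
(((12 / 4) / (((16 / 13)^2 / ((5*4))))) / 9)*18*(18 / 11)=129.63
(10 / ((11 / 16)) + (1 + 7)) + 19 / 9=2441 / 99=24.66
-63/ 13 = -4.85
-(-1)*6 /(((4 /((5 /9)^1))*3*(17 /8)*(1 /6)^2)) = 4.71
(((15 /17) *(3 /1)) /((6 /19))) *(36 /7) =5130 /119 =43.11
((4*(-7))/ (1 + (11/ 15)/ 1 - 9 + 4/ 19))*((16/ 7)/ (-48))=-0.19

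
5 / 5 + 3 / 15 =6 / 5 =1.20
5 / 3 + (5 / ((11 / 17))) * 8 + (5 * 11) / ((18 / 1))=66.54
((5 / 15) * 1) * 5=5 / 3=1.67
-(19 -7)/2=-6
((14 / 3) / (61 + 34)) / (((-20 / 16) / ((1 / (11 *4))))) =-14 / 15675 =-0.00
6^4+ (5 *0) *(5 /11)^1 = 1296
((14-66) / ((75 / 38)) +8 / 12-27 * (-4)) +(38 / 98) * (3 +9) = 106542 / 1225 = 86.97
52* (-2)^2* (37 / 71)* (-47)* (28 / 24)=-1265992 / 213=-5943.62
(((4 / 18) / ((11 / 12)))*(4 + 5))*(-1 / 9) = -8 / 33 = -0.24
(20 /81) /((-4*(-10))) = 1 /162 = 0.01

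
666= 666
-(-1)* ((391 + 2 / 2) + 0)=392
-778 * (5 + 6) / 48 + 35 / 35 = -4255 / 24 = -177.29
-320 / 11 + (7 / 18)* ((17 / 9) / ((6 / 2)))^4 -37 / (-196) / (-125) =-37421642445133 / 1289010145500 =-29.03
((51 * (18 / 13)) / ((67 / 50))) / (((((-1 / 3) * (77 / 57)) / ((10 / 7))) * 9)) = -8721000 / 469469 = -18.58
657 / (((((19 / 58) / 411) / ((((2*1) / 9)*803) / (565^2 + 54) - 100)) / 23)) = -11500876722554988 / 6066301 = -1895863182.94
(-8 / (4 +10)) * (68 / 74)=-136 / 259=-0.53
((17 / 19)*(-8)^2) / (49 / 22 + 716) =23936 / 300219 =0.08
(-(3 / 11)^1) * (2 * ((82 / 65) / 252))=-41 / 15015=-0.00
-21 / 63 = -1 / 3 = -0.33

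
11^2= 121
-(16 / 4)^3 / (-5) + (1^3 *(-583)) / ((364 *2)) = 43677 / 3640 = 12.00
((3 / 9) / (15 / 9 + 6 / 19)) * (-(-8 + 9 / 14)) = 1957 / 1582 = 1.24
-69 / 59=-1.17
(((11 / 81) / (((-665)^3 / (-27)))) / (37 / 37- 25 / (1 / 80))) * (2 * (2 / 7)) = -44 / 12345168577875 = -0.00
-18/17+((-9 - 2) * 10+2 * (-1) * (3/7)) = -13318/119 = -111.92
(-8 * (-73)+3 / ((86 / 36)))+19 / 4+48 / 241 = 24465177 / 41452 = 590.20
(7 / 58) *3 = 21 / 58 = 0.36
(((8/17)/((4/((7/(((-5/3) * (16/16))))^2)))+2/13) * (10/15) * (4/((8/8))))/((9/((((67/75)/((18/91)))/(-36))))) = -5776204/69710625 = -0.08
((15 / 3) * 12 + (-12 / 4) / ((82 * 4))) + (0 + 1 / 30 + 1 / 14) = 2069693 / 34440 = 60.10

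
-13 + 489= 476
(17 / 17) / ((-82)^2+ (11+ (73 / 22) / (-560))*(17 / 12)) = 49280 / 332126253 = 0.00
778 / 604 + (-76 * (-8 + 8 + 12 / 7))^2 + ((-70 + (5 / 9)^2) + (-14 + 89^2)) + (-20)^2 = 30221216825 / 1198638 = 25212.96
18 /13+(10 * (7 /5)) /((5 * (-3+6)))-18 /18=257 /195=1.32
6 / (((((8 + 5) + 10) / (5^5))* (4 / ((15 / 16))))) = 140625 / 736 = 191.07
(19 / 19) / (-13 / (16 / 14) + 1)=-8 / 83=-0.10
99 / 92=1.08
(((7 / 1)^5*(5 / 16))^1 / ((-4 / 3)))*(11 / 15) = -184877 / 64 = -2888.70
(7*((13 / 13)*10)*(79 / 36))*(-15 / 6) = -13825 / 36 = -384.03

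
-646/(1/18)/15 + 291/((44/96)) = -7716/55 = -140.29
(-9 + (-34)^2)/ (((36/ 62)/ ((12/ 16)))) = 1481.54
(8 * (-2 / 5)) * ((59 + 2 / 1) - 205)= 2304 / 5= 460.80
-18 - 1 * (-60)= 42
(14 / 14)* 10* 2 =20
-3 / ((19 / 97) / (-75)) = 1148.68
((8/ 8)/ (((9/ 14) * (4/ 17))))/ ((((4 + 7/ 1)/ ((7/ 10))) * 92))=833/ 182160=0.00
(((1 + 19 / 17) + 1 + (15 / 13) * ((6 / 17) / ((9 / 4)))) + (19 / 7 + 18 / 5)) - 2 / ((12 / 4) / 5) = 6.28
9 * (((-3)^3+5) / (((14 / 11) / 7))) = -1089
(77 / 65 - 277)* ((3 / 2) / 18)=-1494 / 65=-22.98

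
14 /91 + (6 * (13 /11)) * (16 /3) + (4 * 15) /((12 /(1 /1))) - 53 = -1434 /143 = -10.03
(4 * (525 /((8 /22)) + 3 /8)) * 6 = 34659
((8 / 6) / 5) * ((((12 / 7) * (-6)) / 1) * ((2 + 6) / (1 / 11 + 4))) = -2816 / 525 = -5.36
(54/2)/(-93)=-9/31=-0.29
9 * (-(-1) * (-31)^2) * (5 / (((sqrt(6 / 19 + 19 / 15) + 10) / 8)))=985986000 / 28049 -345960 * sqrt(128535) / 28049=30730.26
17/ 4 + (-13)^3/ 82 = -3697/ 164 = -22.54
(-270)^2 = 72900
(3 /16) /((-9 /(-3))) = 1 /16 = 0.06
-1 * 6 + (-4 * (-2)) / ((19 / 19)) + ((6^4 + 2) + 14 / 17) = 22114 / 17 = 1300.82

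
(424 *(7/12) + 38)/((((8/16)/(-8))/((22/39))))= -301312/117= -2575.32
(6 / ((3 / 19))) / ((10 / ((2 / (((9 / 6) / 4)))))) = 304 / 15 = 20.27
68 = 68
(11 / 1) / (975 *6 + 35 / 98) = 154 / 81905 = 0.00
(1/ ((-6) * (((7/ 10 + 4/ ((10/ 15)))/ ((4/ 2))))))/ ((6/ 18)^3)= -90/ 67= -1.34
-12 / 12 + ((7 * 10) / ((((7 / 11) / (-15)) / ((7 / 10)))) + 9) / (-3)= 381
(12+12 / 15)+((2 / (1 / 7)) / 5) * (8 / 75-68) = -66488 / 375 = -177.30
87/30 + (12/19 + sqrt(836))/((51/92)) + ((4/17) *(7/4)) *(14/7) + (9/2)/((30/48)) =64.22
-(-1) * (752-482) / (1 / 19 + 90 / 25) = 25650 / 347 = 73.92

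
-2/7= -0.29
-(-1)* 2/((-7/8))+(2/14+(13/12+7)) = 499/84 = 5.94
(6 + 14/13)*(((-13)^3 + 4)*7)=-1412292/13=-108637.85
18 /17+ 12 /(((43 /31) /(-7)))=-43494 /731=-59.50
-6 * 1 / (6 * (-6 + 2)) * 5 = 5 / 4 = 1.25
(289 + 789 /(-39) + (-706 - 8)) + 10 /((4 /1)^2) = -444.61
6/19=0.32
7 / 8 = 0.88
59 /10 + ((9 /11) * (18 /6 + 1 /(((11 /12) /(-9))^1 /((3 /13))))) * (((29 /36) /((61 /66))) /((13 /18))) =7512691 /1133990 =6.63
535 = 535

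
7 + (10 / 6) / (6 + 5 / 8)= 1153 / 159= 7.25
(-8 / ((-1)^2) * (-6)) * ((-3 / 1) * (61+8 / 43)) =-378864 / 43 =-8810.79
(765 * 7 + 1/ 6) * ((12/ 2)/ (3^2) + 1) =160655/ 18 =8925.28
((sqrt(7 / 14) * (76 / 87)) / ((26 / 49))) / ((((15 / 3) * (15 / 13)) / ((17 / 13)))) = 15827 * sqrt(2) / 84825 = 0.26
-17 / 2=-8.50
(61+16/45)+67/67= 2806/45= 62.36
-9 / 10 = -0.90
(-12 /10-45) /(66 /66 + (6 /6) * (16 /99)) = -22869 /575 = -39.77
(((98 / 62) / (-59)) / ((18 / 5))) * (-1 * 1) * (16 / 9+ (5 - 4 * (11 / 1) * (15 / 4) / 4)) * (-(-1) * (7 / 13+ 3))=-6993035 / 7703748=-0.91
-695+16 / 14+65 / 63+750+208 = 16706 / 63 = 265.17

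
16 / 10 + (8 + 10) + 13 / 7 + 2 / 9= 6829 / 315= 21.68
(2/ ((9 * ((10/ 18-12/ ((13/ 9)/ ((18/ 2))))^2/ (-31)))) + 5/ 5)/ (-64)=-0.02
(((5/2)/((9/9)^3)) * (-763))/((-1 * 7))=545/2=272.50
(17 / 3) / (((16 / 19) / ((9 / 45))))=323 / 240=1.35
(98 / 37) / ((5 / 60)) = 1176 / 37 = 31.78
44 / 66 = 2 / 3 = 0.67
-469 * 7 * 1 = -3283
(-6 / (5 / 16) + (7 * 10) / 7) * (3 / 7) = -138 / 35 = -3.94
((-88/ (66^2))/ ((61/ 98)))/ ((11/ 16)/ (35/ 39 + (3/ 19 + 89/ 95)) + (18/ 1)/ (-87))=-12992/ 55323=-0.23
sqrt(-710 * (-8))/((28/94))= 94 * sqrt(355)/7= 253.01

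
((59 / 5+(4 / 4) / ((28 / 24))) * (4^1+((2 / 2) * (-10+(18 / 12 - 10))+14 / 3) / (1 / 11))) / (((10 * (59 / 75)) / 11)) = -618871 / 236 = -2622.33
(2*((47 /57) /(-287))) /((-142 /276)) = 4324 /387163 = 0.01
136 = 136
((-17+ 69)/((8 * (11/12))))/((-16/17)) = -663/88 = -7.53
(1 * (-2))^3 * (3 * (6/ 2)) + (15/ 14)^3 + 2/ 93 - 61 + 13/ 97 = -3257936285/ 24753624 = -131.61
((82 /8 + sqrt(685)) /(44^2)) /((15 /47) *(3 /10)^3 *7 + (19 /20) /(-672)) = 2023350 /22511687 + 197400 *sqrt(685) /22511687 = 0.32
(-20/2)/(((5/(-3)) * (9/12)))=8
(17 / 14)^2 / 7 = 289 / 1372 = 0.21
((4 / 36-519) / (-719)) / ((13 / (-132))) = -205480 / 28041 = -7.33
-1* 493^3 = -119823157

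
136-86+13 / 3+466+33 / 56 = 87515 / 168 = 520.92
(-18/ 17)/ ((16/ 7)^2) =-441/ 2176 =-0.20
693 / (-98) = -99 / 14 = -7.07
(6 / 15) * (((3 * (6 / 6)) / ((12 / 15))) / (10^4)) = 3 / 20000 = 0.00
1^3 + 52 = 53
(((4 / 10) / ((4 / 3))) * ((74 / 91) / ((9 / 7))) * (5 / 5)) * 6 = 74 / 65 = 1.14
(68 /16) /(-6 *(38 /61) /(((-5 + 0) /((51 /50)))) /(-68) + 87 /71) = 9203375 /2629218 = 3.50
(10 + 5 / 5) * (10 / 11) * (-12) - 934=-1054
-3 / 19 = -0.16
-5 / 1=-5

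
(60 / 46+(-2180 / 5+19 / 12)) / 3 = -144.37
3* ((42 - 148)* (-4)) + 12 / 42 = 8906 / 7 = 1272.29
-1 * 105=-105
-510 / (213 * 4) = -0.60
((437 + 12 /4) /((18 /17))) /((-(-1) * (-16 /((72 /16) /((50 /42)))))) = -98.18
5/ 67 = 0.07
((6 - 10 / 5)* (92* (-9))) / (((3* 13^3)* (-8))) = 138 / 2197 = 0.06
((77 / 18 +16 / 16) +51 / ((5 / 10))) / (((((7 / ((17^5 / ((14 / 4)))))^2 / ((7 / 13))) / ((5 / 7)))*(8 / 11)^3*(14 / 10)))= 129535722479297557225 / 503403264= 257319989246.83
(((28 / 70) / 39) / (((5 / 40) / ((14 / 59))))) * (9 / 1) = 672 / 3835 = 0.18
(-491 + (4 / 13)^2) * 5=-414815 / 169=-2454.53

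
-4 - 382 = -386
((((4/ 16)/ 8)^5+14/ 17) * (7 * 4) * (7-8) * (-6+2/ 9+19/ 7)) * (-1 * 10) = -50368932525/ 71303168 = -706.41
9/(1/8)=72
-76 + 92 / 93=-75.01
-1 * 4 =-4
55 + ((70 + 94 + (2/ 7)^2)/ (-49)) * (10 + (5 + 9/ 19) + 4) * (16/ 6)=-5423755/ 45619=-118.89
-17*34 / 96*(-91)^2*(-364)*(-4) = -217782019 / 3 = -72594006.33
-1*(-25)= 25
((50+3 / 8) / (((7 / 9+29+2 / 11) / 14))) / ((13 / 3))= 64449 / 11864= 5.43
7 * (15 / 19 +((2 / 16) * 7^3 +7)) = 53907 / 152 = 354.65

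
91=91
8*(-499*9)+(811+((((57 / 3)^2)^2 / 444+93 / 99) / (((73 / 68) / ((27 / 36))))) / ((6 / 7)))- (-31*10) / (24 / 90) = -8013531809 / 237688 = -33714.50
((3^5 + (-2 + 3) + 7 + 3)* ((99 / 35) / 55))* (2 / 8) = 1143 / 350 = 3.27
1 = 1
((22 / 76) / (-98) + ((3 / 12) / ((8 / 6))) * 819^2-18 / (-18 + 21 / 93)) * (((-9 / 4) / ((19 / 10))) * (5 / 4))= -12224264605425 / 65661568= -186170.77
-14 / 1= -14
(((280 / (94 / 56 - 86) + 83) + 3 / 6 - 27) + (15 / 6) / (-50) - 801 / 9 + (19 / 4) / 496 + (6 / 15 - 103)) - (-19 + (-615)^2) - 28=-8861906814953 / 23421120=-378372.46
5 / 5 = 1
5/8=0.62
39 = 39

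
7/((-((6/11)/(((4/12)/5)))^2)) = -847/8100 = -0.10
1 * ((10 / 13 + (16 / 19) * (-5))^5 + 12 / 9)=-1327438504595972 / 2758074678021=-481.29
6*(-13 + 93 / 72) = -281 / 4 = -70.25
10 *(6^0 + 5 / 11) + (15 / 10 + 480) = 10913 / 22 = 496.05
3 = 3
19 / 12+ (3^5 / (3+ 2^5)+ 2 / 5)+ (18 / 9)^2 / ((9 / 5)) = 14047 / 1260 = 11.15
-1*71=-71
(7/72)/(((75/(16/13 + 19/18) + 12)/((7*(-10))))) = -26215/172584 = -0.15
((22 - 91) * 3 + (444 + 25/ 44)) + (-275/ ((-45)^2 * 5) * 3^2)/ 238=55975573/ 235620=237.57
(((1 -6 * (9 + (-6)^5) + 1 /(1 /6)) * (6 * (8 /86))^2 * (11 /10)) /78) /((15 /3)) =24609552 /600925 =40.95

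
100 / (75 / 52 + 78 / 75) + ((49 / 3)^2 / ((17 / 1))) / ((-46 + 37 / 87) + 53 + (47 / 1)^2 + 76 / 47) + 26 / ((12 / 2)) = 66609964404826 / 1492643444775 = 44.63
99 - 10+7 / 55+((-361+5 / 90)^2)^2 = 97997310958486807 / 5773680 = 16973110903.01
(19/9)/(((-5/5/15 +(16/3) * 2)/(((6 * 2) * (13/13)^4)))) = 380/159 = 2.39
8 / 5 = 1.60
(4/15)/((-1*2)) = -0.13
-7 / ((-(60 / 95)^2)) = 2527 / 144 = 17.55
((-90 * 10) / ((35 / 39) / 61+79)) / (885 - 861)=-178425 / 375952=-0.47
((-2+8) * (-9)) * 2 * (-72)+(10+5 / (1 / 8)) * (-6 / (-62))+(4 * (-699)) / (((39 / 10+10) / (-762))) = 693998754 / 4309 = 161057.96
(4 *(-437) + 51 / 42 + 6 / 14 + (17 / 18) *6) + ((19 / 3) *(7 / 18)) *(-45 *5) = -16064 / 7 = -2294.86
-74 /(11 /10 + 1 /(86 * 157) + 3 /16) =-39965920 /695393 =-57.47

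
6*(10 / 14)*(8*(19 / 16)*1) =285 / 7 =40.71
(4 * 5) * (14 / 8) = 35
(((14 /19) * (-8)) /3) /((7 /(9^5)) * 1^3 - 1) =1102248 /560899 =1.97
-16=-16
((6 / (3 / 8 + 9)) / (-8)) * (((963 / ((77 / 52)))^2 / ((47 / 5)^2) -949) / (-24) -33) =60633890123 / 3929148300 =15.43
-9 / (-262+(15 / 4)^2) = 144 / 3967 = 0.04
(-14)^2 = 196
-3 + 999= 996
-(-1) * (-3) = -3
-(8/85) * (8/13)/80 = -4/5525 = -0.00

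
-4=-4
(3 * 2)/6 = 1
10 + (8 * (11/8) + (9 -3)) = 27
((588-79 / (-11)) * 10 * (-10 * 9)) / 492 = -491025 / 451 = -1088.75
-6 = -6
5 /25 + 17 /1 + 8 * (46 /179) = 17234 /895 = 19.26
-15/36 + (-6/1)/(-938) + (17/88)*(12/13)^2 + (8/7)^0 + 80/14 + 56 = 653574941/10462452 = 62.47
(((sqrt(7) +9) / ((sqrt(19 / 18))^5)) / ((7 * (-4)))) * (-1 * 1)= 243 * sqrt(38) * (sqrt(7) +9) / 48013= 0.36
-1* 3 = -3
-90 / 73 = -1.23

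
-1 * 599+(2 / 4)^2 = -2395 / 4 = -598.75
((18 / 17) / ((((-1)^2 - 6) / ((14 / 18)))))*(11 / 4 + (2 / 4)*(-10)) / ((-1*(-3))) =21 / 170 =0.12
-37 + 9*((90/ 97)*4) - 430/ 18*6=-42757/ 291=-146.93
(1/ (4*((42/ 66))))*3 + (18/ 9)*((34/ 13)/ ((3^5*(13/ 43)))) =1437083/ 1149876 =1.25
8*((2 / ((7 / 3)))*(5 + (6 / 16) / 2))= 249 / 7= 35.57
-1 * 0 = 0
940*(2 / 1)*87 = 163560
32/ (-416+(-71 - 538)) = -32/ 1025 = -0.03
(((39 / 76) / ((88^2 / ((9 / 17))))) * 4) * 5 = 1755 / 2501312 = 0.00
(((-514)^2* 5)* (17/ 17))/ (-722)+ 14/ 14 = -1828.61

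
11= 11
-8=-8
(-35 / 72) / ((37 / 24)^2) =-280 / 1369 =-0.20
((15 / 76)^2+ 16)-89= -421423 / 5776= -72.96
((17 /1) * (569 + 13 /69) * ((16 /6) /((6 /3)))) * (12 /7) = 10682528 /483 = 22117.04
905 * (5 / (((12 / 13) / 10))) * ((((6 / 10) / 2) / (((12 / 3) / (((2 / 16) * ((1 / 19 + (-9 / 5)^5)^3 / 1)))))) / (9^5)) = -52.07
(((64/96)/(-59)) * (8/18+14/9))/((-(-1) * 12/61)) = -61/531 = -0.11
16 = 16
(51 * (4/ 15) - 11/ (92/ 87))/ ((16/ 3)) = 4413/ 7360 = 0.60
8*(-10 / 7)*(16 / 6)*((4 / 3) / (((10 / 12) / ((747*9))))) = -2294784 / 7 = -327826.29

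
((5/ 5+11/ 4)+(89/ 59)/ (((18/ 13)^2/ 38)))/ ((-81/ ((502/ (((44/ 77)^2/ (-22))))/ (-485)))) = -87023702227/ 3003888240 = -28.97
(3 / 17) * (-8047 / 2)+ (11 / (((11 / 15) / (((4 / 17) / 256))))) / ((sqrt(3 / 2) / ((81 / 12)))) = -24141 / 34+ 135 * sqrt(6) / 4352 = -709.95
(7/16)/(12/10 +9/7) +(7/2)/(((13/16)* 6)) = 16177/18096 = 0.89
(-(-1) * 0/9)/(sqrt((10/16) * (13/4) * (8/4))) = 0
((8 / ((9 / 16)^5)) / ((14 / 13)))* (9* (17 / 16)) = 57933824 / 45927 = 1261.43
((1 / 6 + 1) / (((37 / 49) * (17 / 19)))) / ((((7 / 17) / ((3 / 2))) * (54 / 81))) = 2793 / 296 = 9.44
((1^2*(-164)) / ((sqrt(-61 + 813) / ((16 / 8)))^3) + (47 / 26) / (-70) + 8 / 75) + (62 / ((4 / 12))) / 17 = 5115319 / 464100-41*sqrt(47) / 4418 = 10.96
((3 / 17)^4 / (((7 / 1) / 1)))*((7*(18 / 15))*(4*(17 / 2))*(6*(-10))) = -11664 / 4913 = -2.37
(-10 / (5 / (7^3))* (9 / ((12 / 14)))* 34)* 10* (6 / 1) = -14694120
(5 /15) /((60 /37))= 37 /180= 0.21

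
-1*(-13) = 13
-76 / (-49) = 76 / 49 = 1.55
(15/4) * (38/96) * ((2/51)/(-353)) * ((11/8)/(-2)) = 1045/9217536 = 0.00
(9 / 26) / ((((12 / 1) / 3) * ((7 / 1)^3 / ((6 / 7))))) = 27 / 124852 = 0.00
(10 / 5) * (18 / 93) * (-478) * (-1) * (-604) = -111759.48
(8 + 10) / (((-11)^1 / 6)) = -108 / 11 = -9.82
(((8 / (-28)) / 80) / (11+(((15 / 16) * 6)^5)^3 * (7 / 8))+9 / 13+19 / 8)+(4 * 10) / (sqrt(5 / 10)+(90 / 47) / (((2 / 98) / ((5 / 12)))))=8842294463992492462553306987513041809 / 2161522328884907735593489434911526680 -176720 * sqrt(2) / 13501207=4.07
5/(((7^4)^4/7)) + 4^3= 303843936636357/4747561509943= 64.00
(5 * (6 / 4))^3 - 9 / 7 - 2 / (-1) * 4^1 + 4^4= 684.59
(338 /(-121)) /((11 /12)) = -4056 /1331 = -3.05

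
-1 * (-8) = 8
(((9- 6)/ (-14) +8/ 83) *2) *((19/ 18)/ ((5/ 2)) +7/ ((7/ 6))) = -39593/ 26145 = -1.51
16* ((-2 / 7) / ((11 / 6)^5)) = -248832 / 1127357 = -0.22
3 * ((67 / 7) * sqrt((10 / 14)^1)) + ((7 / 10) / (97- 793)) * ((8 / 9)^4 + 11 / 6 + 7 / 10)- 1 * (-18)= 42.26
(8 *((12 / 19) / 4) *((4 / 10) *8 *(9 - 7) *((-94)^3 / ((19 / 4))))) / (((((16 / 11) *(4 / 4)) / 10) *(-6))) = 584731136 / 361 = 1619753.84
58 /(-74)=-29 /37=-0.78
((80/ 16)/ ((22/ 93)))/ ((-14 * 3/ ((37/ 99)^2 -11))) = 1178465/ 215622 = 5.47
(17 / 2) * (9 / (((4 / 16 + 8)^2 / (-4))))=-544 / 121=-4.50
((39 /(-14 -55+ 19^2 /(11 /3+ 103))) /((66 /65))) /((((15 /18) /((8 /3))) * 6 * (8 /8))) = -216320 /692901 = -0.31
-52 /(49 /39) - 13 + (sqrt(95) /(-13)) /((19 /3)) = -2665 /49 - 3 *sqrt(95) /247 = -54.51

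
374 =374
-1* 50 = -50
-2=-2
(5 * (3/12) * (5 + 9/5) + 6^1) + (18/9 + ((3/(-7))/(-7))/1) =16.56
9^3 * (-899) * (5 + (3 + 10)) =-11796678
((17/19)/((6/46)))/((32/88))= 4301/228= 18.86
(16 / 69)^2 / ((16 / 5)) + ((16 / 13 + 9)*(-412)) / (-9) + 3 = 9724601 / 20631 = 471.36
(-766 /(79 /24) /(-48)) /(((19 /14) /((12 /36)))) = 5362 /4503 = 1.19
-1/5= -0.20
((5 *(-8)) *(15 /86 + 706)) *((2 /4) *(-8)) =4858480 /43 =112987.91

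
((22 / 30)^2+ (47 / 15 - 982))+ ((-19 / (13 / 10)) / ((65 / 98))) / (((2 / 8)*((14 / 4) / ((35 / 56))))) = -994.07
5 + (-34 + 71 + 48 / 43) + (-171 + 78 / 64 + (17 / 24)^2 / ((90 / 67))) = -281518811 / 2229120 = -126.29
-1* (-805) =805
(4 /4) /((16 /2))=1 /8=0.12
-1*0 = 0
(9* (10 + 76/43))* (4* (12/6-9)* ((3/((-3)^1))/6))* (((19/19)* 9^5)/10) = 627454674/215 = 2918393.83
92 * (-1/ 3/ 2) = -46/ 3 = -15.33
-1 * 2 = -2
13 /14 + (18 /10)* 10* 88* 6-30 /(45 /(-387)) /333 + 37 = 14829361 /1554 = 9542.70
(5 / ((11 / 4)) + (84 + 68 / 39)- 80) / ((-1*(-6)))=1.26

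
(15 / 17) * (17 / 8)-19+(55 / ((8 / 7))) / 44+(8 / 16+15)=-17 / 32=-0.53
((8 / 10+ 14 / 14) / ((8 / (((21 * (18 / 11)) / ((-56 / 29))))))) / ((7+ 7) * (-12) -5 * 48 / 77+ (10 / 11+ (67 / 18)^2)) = 3995649 / 156027640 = 0.03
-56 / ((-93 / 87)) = 1624 / 31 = 52.39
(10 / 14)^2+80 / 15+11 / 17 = 16220 / 2499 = 6.49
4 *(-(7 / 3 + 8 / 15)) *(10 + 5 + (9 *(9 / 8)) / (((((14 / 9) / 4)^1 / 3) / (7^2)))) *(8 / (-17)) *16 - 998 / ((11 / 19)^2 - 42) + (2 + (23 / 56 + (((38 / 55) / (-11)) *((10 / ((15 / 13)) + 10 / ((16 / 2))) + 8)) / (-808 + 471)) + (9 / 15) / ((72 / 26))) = 581124041122542503 / 1751661503592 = 331755.90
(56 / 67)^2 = 3136 / 4489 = 0.70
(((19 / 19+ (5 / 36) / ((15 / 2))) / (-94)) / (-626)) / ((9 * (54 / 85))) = 4675 / 1544301936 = 0.00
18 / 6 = 3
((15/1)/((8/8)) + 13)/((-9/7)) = -196/9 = -21.78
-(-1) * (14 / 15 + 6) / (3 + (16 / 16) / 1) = 26 / 15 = 1.73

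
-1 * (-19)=19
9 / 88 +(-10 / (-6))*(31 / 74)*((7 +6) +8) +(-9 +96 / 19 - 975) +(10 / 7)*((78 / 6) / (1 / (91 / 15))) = -158034607 / 185592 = -851.52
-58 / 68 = -0.85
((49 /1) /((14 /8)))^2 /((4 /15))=2940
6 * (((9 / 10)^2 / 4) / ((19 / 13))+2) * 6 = 146277 / 1900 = 76.99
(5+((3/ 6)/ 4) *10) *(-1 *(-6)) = 75/ 2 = 37.50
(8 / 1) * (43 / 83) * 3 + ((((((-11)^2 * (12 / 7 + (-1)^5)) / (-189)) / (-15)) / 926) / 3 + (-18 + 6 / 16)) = -5.19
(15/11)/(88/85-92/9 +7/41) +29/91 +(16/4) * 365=59048293646/40439399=1460.17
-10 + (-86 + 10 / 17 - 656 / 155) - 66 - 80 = -647272 / 2635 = -245.64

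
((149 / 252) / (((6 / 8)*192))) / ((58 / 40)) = 0.00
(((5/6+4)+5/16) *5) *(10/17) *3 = 6175/136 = 45.40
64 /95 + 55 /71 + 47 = 326784 /6745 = 48.45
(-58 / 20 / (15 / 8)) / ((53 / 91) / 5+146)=-10556 / 997245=-0.01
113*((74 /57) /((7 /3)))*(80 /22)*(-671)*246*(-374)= 1877183373120 /133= 14114160700.15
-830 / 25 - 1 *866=-4496 / 5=-899.20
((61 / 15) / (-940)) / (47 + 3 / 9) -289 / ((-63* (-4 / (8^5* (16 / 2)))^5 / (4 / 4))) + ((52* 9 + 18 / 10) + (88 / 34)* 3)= -3963990633049077650519863493757211 / 714785400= -5545707331248060817302457.00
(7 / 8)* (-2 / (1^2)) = -7 / 4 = -1.75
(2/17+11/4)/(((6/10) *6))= 325/408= 0.80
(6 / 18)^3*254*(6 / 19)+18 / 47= 26954 / 8037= 3.35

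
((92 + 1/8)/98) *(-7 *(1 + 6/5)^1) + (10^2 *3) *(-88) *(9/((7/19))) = -51594301/80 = -644928.76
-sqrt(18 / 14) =-3 * sqrt(7) / 7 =-1.13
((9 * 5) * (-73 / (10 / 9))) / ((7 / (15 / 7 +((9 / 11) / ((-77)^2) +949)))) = -366798734235 / 913066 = -401722.04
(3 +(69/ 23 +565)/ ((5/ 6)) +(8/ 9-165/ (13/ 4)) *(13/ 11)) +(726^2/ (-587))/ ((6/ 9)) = -209561791/ 290565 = -721.22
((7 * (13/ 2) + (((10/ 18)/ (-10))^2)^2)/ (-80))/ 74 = -4776409/ 621457920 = -0.01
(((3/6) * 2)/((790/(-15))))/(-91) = 3/14378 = 0.00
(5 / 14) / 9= 5 / 126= 0.04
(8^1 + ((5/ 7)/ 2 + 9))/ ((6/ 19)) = 1539/ 28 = 54.96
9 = 9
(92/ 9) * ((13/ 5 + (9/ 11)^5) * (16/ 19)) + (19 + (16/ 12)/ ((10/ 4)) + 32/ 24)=336304393/ 7247295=46.40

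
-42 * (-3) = 126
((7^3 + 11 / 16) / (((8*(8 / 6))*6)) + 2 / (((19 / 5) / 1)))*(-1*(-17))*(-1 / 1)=-1950257 / 19456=-100.24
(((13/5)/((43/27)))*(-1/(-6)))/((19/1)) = 117/8170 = 0.01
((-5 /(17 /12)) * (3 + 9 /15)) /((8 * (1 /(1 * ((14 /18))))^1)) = -21 /17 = -1.24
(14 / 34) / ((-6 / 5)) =-35 / 102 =-0.34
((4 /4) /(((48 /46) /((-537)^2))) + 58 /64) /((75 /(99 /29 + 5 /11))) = 1091268773 /76560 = 14253.77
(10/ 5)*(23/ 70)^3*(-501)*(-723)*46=1182097.34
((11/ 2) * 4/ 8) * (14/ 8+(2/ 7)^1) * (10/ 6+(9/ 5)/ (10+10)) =9.83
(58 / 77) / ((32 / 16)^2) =29 / 154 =0.19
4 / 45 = 0.09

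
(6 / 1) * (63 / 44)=189 / 22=8.59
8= 8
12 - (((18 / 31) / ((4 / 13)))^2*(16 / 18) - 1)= 9451 / 961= 9.83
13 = 13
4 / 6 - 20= -19.33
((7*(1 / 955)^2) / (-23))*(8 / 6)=-0.00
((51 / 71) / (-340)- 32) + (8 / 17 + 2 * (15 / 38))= -14100149 / 458660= -30.74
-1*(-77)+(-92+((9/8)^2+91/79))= -63617/5056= -12.58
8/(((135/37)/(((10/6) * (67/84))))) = 4958/1701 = 2.91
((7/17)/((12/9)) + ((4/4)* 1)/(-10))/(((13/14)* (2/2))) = 497/2210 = 0.22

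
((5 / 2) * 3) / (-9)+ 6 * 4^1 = 139 / 6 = 23.17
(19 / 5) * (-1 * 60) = -228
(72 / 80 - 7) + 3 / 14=-206 / 35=-5.89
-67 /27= -2.48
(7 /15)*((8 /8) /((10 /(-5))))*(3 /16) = -7 /160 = -0.04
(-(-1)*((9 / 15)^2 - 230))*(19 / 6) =-109079 / 150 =-727.19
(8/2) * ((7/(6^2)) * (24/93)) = 56/279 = 0.20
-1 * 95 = -95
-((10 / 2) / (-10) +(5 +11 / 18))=-46 / 9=-5.11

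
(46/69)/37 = 2/111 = 0.02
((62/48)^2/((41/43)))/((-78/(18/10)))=-41323/1023360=-0.04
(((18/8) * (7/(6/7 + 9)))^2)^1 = 21609/8464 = 2.55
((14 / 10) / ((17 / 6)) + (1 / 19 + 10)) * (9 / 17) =153297 / 27455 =5.58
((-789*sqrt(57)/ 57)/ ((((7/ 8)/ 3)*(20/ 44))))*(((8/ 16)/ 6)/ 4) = -2893*sqrt(57)/ 1330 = -16.42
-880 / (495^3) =-16 / 2205225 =-0.00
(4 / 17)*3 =12 / 17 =0.71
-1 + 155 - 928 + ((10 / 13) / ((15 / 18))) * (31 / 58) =-291612 / 377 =-773.51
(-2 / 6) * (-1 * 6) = 2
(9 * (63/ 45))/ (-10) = -1.26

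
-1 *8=-8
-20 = -20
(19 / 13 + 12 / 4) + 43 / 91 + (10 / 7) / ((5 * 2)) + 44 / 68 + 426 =95411 / 221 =431.72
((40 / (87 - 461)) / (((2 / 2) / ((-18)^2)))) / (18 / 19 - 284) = 61560 / 502843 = 0.12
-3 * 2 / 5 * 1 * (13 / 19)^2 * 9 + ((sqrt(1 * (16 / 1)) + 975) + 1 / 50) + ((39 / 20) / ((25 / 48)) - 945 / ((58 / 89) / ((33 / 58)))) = 23173711857 / 151800500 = 152.66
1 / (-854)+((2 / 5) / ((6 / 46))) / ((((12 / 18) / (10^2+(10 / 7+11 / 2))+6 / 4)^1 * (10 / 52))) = 3057685471 / 288844150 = 10.59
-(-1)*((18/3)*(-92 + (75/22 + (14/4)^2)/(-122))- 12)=-1515843/2684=-564.77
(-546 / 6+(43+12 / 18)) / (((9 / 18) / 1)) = -284 / 3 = -94.67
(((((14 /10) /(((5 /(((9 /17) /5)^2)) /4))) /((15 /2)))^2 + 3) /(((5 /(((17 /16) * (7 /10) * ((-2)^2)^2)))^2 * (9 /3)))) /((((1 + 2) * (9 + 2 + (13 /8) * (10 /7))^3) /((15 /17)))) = 219334181017601776 /311231335230712890625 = 0.00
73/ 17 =4.29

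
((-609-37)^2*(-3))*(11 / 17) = -810084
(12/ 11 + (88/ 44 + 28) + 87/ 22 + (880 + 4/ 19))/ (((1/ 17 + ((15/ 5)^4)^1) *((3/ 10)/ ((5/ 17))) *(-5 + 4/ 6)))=-735725/ 288002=-2.55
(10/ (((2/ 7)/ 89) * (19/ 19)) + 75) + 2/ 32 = 51041/ 16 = 3190.06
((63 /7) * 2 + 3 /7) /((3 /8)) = 344 /7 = 49.14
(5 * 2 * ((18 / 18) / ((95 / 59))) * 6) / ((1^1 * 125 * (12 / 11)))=649 / 2375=0.27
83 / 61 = 1.36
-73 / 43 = -1.70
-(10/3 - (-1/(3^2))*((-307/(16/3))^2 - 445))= -742001/2304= -322.05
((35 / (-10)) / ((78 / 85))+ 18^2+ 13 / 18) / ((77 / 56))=300370 / 1287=233.39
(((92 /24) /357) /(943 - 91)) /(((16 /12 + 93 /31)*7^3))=23 /2712534552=0.00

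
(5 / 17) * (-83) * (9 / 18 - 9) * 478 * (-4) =-396740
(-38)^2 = 1444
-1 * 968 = -968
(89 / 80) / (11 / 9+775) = 801 / 558880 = 0.00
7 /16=0.44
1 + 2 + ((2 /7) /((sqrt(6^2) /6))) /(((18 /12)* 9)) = 571 /189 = 3.02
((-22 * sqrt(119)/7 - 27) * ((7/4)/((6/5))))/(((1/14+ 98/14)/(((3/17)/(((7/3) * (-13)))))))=315/9724+ 5 * sqrt(119)/1326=0.07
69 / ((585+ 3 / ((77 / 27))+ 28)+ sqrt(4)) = 1771 / 15812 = 0.11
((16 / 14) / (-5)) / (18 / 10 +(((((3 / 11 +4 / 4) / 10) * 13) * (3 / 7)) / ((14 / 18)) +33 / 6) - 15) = 176 / 5227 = 0.03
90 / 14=45 / 7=6.43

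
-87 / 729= -29 / 243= -0.12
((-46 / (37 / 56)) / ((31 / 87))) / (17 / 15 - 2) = 225.45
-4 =-4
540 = 540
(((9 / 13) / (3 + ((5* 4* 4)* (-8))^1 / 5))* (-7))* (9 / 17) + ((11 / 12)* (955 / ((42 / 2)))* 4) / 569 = 310525874 / 990273375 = 0.31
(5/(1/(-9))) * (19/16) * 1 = -53.44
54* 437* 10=235980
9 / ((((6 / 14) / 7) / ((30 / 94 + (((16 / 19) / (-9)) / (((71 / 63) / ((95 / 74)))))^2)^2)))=1689355162090503075 / 105204909477481969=16.06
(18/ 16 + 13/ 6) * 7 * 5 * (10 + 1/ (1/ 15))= 69125/ 24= 2880.21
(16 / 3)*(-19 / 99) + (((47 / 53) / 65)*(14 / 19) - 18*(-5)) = 1729909256 / 19440135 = 88.99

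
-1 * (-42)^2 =-1764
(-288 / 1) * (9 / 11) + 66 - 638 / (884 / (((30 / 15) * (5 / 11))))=-413981 / 2431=-170.29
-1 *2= -2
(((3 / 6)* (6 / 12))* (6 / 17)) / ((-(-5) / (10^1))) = 3 / 17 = 0.18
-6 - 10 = -16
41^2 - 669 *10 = -5009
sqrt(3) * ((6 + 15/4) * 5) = 195 * sqrt(3)/4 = 84.44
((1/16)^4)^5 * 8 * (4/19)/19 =1/13638194402527535377154048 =0.00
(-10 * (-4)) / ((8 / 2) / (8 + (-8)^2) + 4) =720 / 73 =9.86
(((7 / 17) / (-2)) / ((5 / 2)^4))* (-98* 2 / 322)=784 / 244375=0.00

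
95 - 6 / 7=659 / 7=94.14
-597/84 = -199/28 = -7.11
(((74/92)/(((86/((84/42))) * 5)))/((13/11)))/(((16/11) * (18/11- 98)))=-49247/2180547200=-0.00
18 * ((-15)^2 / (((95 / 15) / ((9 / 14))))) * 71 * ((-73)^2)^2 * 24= 2645756200654200 / 133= 19892903764317.29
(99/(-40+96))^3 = 970299/175616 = 5.53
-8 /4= -2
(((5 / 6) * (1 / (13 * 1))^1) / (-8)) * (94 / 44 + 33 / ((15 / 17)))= -4349 / 13728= -0.32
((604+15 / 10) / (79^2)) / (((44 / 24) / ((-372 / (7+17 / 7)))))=-1576722 / 755161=-2.09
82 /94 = 41 /47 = 0.87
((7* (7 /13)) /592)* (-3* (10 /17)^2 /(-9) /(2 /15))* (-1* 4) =-6125 /278018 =-0.02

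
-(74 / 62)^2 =-1369 / 961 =-1.42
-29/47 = -0.62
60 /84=5 /7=0.71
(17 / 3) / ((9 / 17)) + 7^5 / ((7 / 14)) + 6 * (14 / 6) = 908245 / 27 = 33638.70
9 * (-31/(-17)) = 279/17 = 16.41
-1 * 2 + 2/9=-16/9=-1.78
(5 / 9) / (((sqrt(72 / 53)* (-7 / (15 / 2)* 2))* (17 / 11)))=-275* sqrt(106) / 17136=-0.17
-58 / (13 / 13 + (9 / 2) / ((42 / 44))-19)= 406 / 93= 4.37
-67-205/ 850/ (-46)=-523899/ 7820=-66.99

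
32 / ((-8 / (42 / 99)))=-56 / 33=-1.70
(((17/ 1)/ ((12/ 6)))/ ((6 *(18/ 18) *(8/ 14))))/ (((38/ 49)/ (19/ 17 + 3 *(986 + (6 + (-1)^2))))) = 9526.90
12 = 12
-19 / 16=-1.19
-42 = -42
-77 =-77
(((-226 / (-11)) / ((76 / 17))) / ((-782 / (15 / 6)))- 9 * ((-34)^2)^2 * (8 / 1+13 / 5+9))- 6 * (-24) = -45326073339017 / 192280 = -235729526.41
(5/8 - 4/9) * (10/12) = 65/432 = 0.15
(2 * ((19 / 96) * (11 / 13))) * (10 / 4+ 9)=4807 / 1248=3.85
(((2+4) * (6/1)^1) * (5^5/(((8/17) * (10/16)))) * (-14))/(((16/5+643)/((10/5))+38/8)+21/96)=-285600000/17497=-16322.80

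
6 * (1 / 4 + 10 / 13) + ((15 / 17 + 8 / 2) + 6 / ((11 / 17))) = 98555 / 4862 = 20.27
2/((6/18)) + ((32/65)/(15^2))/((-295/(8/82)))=1061336122/176889375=6.00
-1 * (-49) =49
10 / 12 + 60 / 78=125 / 78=1.60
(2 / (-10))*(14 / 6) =-7 / 15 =-0.47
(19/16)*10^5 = 118750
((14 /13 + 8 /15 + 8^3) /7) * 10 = 200308 /273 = 733.73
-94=-94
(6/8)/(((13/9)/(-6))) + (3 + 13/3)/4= -50/39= -1.28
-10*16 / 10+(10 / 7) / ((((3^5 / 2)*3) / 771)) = -22076 / 1701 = -12.98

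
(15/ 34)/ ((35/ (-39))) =-117/ 238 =-0.49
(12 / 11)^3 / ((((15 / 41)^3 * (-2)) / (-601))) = 1325488672 / 166375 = 7966.87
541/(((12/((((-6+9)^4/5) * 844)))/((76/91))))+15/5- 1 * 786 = 233881587/455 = 514025.47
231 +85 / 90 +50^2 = 49175 / 18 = 2731.94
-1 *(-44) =44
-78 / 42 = -13 / 7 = -1.86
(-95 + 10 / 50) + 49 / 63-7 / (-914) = -3866819 / 41130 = -94.01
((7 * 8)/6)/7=4/3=1.33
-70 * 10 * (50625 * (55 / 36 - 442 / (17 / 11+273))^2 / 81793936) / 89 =-445204375 / 13549676293184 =-0.00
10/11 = 0.91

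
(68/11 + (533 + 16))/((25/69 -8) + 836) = 421383/628727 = 0.67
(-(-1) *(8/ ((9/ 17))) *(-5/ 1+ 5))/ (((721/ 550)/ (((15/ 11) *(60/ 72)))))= 0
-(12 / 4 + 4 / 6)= -11 / 3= -3.67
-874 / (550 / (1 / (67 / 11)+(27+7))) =-1000293 / 18425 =-54.29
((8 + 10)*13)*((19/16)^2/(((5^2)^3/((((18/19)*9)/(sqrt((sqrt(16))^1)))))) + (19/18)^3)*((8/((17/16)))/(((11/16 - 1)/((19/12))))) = -3389454467828/322734375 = -10502.30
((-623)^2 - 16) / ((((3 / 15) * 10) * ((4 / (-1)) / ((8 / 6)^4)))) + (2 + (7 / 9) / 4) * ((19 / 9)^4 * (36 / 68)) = -68396949569 / 446148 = -153305.52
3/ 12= 1/ 4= 0.25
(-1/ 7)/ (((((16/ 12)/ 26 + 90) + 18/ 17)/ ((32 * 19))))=-201552/ 211421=-0.95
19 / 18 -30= -521 / 18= -28.94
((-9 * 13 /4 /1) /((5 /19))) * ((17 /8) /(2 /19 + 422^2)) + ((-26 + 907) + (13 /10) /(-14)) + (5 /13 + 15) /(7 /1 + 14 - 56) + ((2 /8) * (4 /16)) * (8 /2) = 2892576729711 /3284345792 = 880.72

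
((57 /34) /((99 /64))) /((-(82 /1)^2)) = -0.00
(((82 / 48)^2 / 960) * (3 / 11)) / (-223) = -1681 / 452136960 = -0.00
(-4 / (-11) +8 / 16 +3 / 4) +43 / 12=343 / 66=5.20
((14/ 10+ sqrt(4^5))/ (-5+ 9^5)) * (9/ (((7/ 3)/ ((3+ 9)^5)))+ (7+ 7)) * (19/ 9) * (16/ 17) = 85271988904/ 79045155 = 1078.78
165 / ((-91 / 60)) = -108.79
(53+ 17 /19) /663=1024 /12597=0.08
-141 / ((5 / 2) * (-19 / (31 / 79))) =8742 / 7505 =1.16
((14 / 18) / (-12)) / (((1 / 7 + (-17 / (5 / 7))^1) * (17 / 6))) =245 / 253368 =0.00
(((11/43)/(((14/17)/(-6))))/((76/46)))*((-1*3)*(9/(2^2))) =7.61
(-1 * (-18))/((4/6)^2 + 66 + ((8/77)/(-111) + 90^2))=230769/104697889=0.00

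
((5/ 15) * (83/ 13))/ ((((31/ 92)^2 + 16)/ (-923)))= -49878352/ 409155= -121.91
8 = 8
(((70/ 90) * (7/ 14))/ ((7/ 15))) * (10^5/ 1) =250000/ 3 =83333.33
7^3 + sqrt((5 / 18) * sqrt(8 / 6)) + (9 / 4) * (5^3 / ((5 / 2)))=3^(3 / 4) * sqrt(5) / 9 + 911 / 2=456.07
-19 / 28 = -0.68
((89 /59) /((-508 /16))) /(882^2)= -89 /1457246133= -0.00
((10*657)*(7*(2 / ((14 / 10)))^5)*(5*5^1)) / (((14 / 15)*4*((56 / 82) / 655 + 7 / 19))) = 4959577.58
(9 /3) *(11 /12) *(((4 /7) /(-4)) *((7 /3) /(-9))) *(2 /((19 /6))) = 11 /171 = 0.06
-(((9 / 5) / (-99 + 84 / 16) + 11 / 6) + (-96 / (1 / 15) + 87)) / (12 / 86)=217878721 / 22500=9683.50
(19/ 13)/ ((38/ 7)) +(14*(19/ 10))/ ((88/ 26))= 23247/ 2860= 8.13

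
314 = 314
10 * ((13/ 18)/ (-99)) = -65/ 891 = -0.07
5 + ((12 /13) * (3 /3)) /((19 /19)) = 77 /13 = 5.92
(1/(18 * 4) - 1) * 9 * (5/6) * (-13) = 4615/48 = 96.15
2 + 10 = 12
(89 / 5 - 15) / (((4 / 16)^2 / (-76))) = -3404.80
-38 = -38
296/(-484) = -0.61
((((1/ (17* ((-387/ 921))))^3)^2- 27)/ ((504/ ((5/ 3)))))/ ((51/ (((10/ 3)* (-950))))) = 17831958953478165996251875/ 3216510882188615790405333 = 5.54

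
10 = 10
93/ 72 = 31/ 24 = 1.29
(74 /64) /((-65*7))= -0.00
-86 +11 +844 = 769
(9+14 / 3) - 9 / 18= 79 / 6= 13.17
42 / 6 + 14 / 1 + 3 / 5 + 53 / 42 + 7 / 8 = 19939 / 840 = 23.74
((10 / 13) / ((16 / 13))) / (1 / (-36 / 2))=-45 / 4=-11.25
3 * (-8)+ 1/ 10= -239/ 10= -23.90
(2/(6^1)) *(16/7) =0.76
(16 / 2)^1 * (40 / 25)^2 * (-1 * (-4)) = 2048 / 25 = 81.92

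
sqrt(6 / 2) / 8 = sqrt(3) / 8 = 0.22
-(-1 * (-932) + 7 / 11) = -10259 / 11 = -932.64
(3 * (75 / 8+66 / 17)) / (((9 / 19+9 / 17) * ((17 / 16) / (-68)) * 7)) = -22838 / 63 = -362.51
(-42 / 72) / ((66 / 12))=-7 / 66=-0.11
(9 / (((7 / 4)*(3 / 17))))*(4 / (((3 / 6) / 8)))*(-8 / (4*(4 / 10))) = -9325.71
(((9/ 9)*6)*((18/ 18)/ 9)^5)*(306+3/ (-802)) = 81803/ 2630961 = 0.03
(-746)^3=-415160936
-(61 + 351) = -412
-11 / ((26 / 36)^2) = -3564 / 169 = -21.09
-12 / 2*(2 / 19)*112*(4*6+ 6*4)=-64512 / 19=-3395.37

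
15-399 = -384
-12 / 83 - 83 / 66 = -1.40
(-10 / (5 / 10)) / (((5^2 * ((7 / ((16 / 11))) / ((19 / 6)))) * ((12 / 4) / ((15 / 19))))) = -32 / 231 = -0.14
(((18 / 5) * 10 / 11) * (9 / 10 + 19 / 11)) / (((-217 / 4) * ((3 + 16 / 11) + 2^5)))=-20808 / 4785935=-0.00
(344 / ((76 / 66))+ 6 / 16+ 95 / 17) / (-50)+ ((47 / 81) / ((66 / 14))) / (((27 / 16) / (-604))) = -93521838239 / 1864898640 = -50.15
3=3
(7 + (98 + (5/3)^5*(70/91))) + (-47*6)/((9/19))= -1517713/3159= -480.44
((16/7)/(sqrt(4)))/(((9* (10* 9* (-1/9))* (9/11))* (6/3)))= -22/2835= -0.01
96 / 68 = 24 / 17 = 1.41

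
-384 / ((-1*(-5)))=-384 / 5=-76.80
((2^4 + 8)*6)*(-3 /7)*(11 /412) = -1188 /721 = -1.65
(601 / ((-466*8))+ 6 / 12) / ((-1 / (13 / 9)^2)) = -71149 / 100656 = -0.71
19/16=1.19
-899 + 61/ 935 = -898.93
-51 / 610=-0.08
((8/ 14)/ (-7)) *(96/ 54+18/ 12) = -0.27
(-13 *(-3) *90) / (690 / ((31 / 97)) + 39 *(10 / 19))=22971 / 14264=1.61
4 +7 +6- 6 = 11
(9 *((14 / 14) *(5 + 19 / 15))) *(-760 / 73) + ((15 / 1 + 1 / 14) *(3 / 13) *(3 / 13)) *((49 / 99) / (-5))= -796949581 / 1357070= -587.26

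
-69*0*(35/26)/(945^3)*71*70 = 0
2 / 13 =0.15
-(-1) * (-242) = -242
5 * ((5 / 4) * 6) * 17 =1275 / 2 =637.50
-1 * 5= -5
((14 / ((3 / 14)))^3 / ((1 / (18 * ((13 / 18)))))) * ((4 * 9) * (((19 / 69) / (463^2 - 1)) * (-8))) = -265685056 / 198099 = -1341.17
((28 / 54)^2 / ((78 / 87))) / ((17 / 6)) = 5684 / 53703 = 0.11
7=7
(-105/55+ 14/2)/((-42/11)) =-4/3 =-1.33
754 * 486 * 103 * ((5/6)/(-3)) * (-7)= 73390590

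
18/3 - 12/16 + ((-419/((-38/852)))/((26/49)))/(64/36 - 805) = -119934885/7142252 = -16.79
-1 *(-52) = 52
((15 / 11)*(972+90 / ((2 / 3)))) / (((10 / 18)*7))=29889 / 77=388.17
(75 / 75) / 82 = 0.01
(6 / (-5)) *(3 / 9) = -2 / 5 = -0.40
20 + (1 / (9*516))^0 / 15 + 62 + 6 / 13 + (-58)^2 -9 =670318 / 195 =3437.53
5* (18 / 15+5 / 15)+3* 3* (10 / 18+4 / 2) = 92 / 3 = 30.67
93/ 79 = 1.18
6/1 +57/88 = 585/88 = 6.65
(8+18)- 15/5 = 23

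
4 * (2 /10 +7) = 144 /5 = 28.80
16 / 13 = 1.23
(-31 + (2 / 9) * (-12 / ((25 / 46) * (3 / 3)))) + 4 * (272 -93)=51007 / 75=680.09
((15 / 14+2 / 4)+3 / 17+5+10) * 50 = 99650 / 119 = 837.39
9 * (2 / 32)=9 / 16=0.56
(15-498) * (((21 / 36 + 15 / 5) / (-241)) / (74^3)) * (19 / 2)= 131537 / 781271872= 0.00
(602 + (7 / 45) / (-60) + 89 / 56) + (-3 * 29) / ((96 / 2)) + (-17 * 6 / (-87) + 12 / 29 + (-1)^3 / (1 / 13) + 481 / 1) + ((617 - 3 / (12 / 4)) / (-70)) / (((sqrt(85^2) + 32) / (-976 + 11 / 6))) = 32623358633 / 28501200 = 1144.63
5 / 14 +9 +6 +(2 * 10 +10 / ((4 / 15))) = 510 / 7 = 72.86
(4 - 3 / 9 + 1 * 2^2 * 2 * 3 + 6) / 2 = 101 / 6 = 16.83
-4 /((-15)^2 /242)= -968 /225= -4.30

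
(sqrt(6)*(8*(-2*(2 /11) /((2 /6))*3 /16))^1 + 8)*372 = 2976 - 6696*sqrt(6) /11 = 1484.93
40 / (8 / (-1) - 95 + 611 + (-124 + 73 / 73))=8 / 77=0.10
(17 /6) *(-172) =-1462 /3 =-487.33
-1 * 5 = -5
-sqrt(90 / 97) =-3*sqrt(970) / 97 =-0.96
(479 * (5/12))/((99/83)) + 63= 273629/1188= 230.33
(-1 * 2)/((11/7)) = -14/11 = -1.27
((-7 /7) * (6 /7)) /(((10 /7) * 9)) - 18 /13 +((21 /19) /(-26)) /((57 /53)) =-209891 /140790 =-1.49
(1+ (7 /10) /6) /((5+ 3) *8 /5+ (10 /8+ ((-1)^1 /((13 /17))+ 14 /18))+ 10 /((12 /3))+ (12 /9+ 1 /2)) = 2613 /41777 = 0.06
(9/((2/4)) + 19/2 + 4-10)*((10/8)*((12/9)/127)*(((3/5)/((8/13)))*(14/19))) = 3913/19304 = 0.20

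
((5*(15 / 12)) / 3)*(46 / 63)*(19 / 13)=10925 / 4914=2.22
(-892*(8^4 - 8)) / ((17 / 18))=-65636928 / 17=-3860995.76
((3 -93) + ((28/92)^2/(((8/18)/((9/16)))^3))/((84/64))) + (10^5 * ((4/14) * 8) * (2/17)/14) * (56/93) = 102320336730863/95919194112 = 1066.73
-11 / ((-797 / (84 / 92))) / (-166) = -231 / 3042946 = -0.00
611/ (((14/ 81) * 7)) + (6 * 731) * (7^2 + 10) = 25409343/ 98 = 259279.01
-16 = -16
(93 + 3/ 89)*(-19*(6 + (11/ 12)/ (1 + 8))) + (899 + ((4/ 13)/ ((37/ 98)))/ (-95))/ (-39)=-571458627269/ 52869115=-10808.93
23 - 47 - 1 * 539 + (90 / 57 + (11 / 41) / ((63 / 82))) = -671603 / 1197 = -561.07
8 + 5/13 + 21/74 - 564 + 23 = -512103/962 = -532.33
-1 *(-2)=2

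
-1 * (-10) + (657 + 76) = 743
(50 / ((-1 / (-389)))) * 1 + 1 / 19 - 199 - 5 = 365675 / 19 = 19246.05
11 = 11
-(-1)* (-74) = -74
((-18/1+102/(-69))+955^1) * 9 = 193653/23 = 8419.70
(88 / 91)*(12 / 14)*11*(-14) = -11616 / 91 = -127.65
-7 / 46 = -0.15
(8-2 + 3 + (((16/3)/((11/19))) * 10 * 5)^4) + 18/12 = 106758963224904341/2371842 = 45010992816.93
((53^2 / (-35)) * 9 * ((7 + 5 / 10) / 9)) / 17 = -8427 / 238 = -35.41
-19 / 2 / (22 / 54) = -513 / 22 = -23.32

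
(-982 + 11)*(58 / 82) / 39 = -28159 / 1599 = -17.61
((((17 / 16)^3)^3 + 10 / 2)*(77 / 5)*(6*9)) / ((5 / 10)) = 11186.15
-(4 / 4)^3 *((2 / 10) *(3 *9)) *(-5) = 27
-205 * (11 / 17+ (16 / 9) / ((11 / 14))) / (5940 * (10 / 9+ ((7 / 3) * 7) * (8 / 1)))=-0.00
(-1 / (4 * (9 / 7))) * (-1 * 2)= 7 / 18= 0.39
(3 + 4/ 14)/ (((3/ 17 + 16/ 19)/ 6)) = 44574/ 2303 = 19.35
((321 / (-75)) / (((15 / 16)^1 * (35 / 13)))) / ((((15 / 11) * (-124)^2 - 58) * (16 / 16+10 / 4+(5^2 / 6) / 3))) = -8346 / 503129375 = -0.00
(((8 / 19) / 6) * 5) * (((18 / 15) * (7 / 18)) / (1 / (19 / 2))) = 14 / 9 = 1.56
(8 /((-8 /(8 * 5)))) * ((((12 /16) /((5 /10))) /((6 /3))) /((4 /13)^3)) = -32955 /32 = -1029.84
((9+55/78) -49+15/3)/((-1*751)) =2675/58578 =0.05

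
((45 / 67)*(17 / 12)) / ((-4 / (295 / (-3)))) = 25075 / 1072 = 23.39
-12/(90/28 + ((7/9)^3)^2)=-89282088/25561931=-3.49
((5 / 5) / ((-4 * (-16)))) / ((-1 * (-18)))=1 / 1152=0.00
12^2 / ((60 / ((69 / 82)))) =414 / 205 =2.02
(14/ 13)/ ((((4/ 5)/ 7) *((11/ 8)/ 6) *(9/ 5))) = 9800/ 429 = 22.84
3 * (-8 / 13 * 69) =-1656 / 13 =-127.38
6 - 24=-18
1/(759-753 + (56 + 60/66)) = 0.02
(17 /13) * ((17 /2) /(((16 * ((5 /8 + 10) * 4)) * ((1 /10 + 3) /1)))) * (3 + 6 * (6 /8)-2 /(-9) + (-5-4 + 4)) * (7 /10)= 5831 /580320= 0.01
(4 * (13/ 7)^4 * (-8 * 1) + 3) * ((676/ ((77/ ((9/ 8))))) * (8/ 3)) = -1838886972/ 184877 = -9946.54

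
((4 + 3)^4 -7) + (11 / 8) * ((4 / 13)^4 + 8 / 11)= 68403947 / 28561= 2395.01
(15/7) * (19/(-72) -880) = -316895/168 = -1886.28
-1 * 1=-1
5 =5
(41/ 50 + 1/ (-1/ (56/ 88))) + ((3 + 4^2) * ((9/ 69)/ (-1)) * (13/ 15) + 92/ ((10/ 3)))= 324293/ 12650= 25.64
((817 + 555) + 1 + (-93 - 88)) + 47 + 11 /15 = 18596 /15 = 1239.73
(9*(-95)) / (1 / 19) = -16245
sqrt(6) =2.45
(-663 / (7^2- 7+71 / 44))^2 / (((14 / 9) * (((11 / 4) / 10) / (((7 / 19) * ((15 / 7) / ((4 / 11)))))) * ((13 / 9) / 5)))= 1988407278000 / 489780613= 4059.79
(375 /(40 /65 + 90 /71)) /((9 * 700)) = 4615 /145992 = 0.03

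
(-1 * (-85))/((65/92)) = 1564/13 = 120.31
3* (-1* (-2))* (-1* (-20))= 120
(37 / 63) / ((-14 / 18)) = -37 / 49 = -0.76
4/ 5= 0.80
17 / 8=2.12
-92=-92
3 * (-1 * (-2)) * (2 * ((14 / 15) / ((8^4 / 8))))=7 / 320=0.02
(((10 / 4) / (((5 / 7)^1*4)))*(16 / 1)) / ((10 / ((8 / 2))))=28 / 5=5.60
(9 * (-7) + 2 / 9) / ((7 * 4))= -2.24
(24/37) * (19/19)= 24/37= 0.65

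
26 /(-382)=-13 /191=-0.07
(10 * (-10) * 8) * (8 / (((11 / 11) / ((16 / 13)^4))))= -419430400 / 28561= -14685.42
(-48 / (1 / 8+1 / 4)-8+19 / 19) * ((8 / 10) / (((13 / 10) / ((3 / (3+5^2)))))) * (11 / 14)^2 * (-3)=147015 / 8918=16.49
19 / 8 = 2.38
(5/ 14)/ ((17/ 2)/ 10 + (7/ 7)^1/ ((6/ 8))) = 150/ 917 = 0.16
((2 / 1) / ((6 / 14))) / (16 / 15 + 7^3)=70 / 5161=0.01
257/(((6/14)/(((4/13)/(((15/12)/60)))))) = 115136/13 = 8856.62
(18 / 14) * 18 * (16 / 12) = 216 / 7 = 30.86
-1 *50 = -50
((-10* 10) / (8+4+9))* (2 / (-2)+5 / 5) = 0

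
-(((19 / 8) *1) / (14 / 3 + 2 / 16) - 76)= 8683 / 115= 75.50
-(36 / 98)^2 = -324 / 2401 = -0.13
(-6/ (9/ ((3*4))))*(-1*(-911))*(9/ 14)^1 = -4685.14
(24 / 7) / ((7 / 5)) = 120 / 49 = 2.45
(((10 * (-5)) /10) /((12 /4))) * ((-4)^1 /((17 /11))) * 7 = 1540 /51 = 30.20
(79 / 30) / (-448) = -79 / 13440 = -0.01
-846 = -846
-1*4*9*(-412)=14832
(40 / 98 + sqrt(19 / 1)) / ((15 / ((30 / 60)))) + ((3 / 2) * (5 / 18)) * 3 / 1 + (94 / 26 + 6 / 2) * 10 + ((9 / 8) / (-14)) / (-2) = sqrt(19) / 30 + 4125169 / 61152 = 67.60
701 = 701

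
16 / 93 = 0.17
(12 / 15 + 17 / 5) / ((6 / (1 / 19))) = 7 / 190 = 0.04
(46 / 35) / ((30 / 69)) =529 / 175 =3.02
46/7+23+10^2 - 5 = 872/7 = 124.57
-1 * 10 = -10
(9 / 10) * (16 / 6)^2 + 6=62 / 5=12.40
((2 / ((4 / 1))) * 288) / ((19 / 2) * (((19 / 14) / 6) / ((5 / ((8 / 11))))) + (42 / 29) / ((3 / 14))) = 4823280 / 236849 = 20.36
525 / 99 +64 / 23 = 6137 / 759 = 8.09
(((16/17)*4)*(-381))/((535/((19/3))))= -154432/9095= -16.98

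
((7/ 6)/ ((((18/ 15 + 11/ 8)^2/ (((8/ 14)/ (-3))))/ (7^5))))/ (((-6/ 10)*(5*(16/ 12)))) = 13445600/ 95481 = 140.82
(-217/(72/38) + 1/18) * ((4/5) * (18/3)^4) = -593424/5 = -118684.80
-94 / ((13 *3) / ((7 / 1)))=-658 / 39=-16.87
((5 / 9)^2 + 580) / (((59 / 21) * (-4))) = -329035 / 6372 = -51.64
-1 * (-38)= 38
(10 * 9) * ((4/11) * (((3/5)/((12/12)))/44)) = 54/121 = 0.45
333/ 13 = 25.62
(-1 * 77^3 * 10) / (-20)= 456533 / 2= 228266.50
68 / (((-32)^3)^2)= 17 / 268435456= 0.00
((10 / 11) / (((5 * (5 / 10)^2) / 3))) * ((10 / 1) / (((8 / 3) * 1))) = 8.18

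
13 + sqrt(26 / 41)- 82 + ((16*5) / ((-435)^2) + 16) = -2005769 / 37845 + sqrt(1066) / 41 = -52.20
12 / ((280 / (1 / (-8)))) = -3 / 560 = -0.01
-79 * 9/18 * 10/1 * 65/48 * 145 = -3722875/48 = -77559.90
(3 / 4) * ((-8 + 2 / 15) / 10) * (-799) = 47141 / 100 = 471.41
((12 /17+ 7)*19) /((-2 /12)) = -14934 /17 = -878.47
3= 3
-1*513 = -513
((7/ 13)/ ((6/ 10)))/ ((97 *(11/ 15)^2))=0.02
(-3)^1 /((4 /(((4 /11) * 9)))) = -27 /11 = -2.45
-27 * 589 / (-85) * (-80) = -254448 / 17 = -14967.53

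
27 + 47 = 74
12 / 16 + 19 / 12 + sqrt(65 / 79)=sqrt(5135) / 79 + 7 / 3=3.24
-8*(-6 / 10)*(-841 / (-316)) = 5046 / 395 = 12.77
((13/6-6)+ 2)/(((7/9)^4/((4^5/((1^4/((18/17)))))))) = -221709312/40817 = -5431.79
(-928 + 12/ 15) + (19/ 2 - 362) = -12797/ 10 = -1279.70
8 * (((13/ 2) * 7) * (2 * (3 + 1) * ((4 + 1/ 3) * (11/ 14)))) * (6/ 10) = 5948.80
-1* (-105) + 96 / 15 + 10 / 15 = 1681 / 15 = 112.07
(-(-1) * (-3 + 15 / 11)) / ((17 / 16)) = -288 / 187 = -1.54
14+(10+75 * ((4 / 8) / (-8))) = 309 / 16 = 19.31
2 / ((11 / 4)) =8 / 11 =0.73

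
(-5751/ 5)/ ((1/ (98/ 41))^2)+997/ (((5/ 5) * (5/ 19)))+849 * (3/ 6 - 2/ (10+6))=-165707833/ 67240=-2464.42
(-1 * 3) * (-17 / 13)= 51 / 13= 3.92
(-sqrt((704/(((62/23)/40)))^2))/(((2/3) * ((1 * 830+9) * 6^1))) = -3.11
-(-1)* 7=7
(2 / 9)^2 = 4 / 81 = 0.05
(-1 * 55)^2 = 3025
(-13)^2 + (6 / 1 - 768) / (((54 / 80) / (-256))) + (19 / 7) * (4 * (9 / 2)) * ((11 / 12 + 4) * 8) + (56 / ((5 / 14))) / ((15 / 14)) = 458691371 / 1575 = 291232.62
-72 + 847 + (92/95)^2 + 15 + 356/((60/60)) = 1146.94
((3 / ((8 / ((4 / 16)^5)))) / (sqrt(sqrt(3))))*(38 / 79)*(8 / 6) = 0.00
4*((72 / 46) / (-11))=-0.57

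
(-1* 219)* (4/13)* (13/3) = -292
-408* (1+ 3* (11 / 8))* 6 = -12546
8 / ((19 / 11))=88 / 19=4.63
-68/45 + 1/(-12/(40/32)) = -1163/720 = -1.62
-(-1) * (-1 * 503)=-503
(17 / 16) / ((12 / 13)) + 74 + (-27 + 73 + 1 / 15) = 116369 / 960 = 121.22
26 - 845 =-819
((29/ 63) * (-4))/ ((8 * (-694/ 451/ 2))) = 13079/ 43722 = 0.30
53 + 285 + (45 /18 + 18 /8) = 342.75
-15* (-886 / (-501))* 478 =-2117540 / 167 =-12679.88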